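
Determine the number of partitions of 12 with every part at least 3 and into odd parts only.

3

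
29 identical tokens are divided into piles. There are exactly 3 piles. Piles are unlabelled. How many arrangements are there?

There are too many to list fully; the first 12 (by largest part) are:
27 + 1 + 1
26 + 2 + 1
25 + 3 + 1
25 + 2 + 2
24 + 4 + 1
24 + 3 + 2
23 + 5 + 1
23 + 4 + 2
23 + 3 + 3
22 + 6 + 1
22 + 5 + 2
22 + 4 + 3
…and 58 more, for 70 total.

70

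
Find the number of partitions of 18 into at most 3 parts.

37

There are too many to list fully; the first 12 (by largest part) are:
18
17, 1
16, 2
16, 1, 1
15, 3
15, 2, 1
14, 4
14, 3, 1
14, 2, 2
13, 5
13, 4, 1
13, 3, 2
…and 25 more, for 37 total.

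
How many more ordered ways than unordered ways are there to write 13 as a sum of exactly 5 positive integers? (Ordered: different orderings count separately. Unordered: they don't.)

477

Ordered (compositions into 5 parts): C(12,4) = 495.
Partitions of 13 into exactly 5 parts: 18.
Difference: 495 − 18 = 477.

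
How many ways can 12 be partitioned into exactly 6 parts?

They are:
7, 1, 1, 1, 1, 1
6, 2, 1, 1, 1, 1
5, 3, 1, 1, 1, 1
5, 2, 2, 1, 1, 1
4, 4, 1, 1, 1, 1
4, 3, 2, 1, 1, 1
4, 2, 2, 2, 1, 1
3, 3, 3, 1, 1, 1
3, 3, 2, 2, 1, 1
3, 2, 2, 2, 2, 1
2, 2, 2, 2, 2, 2
Counting gives 11.

11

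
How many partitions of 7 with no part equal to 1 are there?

4

The partitions of 7 that satisfy the conditions:
7
5, 2
4, 3
3, 2, 2
That's 4 in total.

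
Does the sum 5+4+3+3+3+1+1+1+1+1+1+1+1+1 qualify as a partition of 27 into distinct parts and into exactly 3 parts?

No

The parts sum to 27, and the condition 'all summands are distinct' is violated.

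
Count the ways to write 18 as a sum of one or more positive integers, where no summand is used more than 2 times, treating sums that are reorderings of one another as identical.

135

Systematic enumeration (by largest part, then next-largest, …) yields 135.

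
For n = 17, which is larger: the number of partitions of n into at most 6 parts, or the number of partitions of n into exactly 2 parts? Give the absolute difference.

155

Partitions of 17 into at most 6 parts: 163.
Partitions of 17 into exactly 2 parts: 8.
|163 − 8| = 155.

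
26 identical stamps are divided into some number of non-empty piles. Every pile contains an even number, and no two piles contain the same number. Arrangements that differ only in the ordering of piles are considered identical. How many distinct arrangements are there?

18

Listing the qualifying partitions of 26:
26
2,24
4,22
6,20
2,4,20
8,18
2,6,18
10,16
2,8,16
4,6,16
12,14
2,10,14
4,8,14
2,4,6,14
4,10,12
6,8,12
2,4,8,12
2,6,8,10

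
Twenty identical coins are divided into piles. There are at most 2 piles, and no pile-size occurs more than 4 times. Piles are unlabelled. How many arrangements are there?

11

Enumerating:
20
19,1
18,2
17,3
16,4
15,5
14,6
13,7
12,8
11,9
10,10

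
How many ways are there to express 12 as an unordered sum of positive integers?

Enumerating by decreasing first part gives 77 partitions in all.

77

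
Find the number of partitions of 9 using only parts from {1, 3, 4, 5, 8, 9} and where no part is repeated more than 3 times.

8

Listing the qualifying partitions of 9:
9
8+1
5+4
5+3+1
4+4+1
4+3+1+1
3+3+3
3+3+1+1+1
Counting gives 8.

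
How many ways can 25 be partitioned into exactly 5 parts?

There are 192 such partitions.

192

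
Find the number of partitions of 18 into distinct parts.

There are too many to list fully; the first 12 (by largest part) are:
18
17+1
16+2
15+3
15+2+1
14+4
14+3+1
13+5
13+4+1
13+3+2
12+6
12+5+1
…and 34 more, for 46 total.

46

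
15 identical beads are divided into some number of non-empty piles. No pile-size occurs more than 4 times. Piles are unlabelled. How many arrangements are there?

Counting exhaustively, 127 partitions satisfy the conditions.

127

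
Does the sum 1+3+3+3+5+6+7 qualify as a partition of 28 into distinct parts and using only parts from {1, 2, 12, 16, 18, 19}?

No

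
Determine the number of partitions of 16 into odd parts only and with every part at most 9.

There are too many to list fully; the first 12 (by largest part) are:
7 + 9
1 + 1 + 5 + 9
1 + 3 + 3 + 9
1 + 1 + 1 + 1 + 3 + 9
1 + 1 + 1 + 1 + 1 + 1 + 1 + 9
1 + 1 + 7 + 7
1 + 3 + 5 + 7
1 + 1 + 1 + 1 + 5 + 7
3 + 3 + 3 + 7
1 + 1 + 1 + 3 + 3 + 7
1 + 1 + 1 + 1 + 1 + 1 + 3 + 7
1 + 1 + 1 + 1 + 1 + 1 + 1 + 1 + 1 + 7
…and 14 more, for 26 total.

26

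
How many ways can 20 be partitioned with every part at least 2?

137

Enumerating by decreasing first part gives 137 partitions in all.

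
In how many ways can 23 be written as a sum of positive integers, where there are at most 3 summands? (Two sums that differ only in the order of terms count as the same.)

There are too many to list fully; the first 12 (by largest part) are:
23
22 + 1
21 + 2
21 + 1 + 1
20 + 3
20 + 2 + 1
19 + 4
19 + 3 + 1
19 + 2 + 2
18 + 5
18 + 4 + 1
18 + 3 + 2
…and 44 more, for 56 total.

56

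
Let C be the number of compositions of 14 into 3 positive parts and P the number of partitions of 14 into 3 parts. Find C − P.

Compositions: C(13,2) = 78.
Partitions of 14 into exactly 3 parts: 16.
Difference: 78 − 16 = 62.

62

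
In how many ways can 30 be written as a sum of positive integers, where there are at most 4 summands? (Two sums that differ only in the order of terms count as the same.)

Counting exhaustively, 297 partitions satisfy the conditions.

297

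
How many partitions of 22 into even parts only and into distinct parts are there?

12

The partitions of 22 that satisfy the conditions:
22
2, 20
4, 18
6, 16
2, 4, 16
8, 14
2, 6, 14
10, 12
2, 8, 12
4, 6, 12
4, 8, 10
2, 4, 6, 10
That's 12 in total.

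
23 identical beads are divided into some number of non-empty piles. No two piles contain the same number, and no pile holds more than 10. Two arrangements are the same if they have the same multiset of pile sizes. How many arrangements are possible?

36

There are too many to list fully; the first 12 (by largest part) are:
10 + 9 + 4
10 + 9 + 3 + 1
10 + 8 + 5
10 + 8 + 4 + 1
10 + 8 + 3 + 2
10 + 7 + 6
10 + 7 + 5 + 1
10 + 7 + 4 + 2
10 + 7 + 3 + 2 + 1
10 + 6 + 5 + 2
10 + 6 + 4 + 3
10 + 6 + 4 + 2 + 1
…and 24 more, for 36 total.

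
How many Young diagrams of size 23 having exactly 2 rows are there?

11

They are:
22, 1
21, 2
20, 3
19, 4
18, 5
17, 6
16, 7
15, 8
14, 9
13, 10
12, 11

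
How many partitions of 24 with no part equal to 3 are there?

783

Counting exhaustively, 783 partitions satisfy the conditions.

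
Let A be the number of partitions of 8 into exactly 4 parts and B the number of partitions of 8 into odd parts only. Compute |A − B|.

Partitions of 8 into exactly 4 parts: 5.
Partitions of 8 into odd parts only: 6.
|5 − 6| = 1.

1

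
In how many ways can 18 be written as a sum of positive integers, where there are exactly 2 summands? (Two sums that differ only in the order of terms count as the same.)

They are:
17+1
16+2
15+3
14+4
13+5
12+6
11+7
10+8
9+9

9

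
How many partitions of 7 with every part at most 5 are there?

The partitions of 7 that satisfy the conditions:
2+5
1+1+5
3+4
1+2+4
1+1+1+4
1+3+3
2+2+3
1+1+2+3
1+1+1+1+3
1+2+2+2
1+1+1+2+2
1+1+1+1+1+2
1+1+1+1+1+1+1
Counting gives 13.

13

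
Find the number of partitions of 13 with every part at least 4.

5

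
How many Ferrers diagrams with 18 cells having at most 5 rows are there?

There are 141 such partitions.

141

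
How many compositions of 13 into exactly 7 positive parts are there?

924

Equivalently, choose which 6 of the 12 gaps become plus signs: C(12,6) = 924.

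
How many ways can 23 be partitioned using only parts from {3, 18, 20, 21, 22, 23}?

2

They are:
23
20+3
That's 2 in total.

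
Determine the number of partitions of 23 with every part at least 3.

Counting exhaustively, 88 partitions satisfy the conditions.

88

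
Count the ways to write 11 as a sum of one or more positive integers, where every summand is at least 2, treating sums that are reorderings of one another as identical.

14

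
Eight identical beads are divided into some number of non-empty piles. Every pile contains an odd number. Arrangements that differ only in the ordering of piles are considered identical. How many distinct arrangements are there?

6

Enumerating:
1, 7
3, 5
1, 1, 1, 5
1, 1, 3, 3
1, 1, 1, 1, 1, 3
1, 1, 1, 1, 1, 1, 1, 1
That's 6 in total.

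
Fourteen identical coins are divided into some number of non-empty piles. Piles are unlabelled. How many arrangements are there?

There are 135 such partitions.

135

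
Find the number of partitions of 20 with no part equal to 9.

Systematic enumeration (by largest part, then next-largest, …) yields 571.

571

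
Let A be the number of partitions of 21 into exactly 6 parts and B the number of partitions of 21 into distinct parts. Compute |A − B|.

34

Partitions of 21 into exactly 6 parts: 110.
Partitions of 21 into distinct parts: 76.
|110 − 76| = 34.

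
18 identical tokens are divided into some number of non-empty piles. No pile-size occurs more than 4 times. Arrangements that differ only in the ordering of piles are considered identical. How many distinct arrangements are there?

262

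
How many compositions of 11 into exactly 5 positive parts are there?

210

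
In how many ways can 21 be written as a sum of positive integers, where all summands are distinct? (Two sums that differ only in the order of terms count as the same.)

76

Systematic enumeration (by largest part, then next-largest, …) yields 76.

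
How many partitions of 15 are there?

There are 176 such partitions.

176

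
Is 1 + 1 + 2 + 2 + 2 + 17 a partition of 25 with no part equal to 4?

Yes

The parts sum to 25, and the condition 'no summand equals 4' holds.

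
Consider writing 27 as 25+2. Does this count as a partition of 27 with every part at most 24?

No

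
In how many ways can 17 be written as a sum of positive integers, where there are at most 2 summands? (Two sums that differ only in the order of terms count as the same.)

Listing the qualifying partitions of 17:
17
1 + 16
2 + 15
3 + 14
4 + 13
5 + 12
6 + 11
7 + 10
8 + 9
Counting gives 9.

9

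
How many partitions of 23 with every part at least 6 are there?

12

Listing the qualifying partitions of 23:
23
6+17
7+16
8+15
9+14
10+13
11+12
6+6+11
6+7+10
6+8+9
7+7+9
7+8+8
That's 12 in total.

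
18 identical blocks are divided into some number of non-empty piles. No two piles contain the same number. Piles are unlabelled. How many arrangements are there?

46

There are too many to list fully; the first 12 (by largest part) are:
18
1+17
2+16
3+15
1+2+15
4+14
1+3+14
5+13
1+4+13
2+3+13
6+12
1+5+12
…and 34 more, for 46 total.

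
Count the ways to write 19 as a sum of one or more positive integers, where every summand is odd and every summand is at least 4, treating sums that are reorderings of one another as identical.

3

Enumerating:
19
9,5,5
7,7,5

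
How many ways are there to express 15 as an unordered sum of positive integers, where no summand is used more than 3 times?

105

A full systematic count gives 105.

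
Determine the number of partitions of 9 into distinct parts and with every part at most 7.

6

Enumerating:
7,2
6,3
6,2,1
5,4
5,3,1
4,3,2
That's 6 in total.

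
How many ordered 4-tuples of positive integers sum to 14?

By stars and bars with positive parts, the count is C(13,3) = 286.

286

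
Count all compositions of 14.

8192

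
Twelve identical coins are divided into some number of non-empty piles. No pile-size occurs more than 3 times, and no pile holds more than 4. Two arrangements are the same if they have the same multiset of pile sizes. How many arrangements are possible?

14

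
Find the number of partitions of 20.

627

Enumerating by decreasing first part gives 627 partitions in all.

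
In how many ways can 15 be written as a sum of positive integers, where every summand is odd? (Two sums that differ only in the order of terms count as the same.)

27

A partial list (first 12 by largest part):
15
13 + 1 + 1
11 + 3 + 1
11 + 1 + 1 + 1 + 1
9 + 5 + 1
9 + 3 + 3
9 + 3 + 1 + 1 + 1
9 + 1 + 1 + 1 + 1 + 1 + 1
7 + 7 + 1
7 + 5 + 3
7 + 5 + 1 + 1 + 1
7 + 3 + 3 + 1 + 1
…and 15 more, for 27 total.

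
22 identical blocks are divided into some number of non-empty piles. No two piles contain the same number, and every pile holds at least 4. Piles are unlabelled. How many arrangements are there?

17

Listing the qualifying partitions of 22:
22
18,4
17,5
16,6
15,7
14,8
13,9
13,5,4
12,10
12,6,4
11,7,4
11,6,5
10,8,4
10,7,5
9,8,5
9,7,6
7,6,5,4
Counting gives 17.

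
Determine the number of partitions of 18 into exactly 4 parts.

A partial list (first 12 by largest part):
15+1+1+1
14+2+1+1
13+3+1+1
13+2+2+1
12+4+1+1
12+3+2+1
12+2+2+2
11+5+1+1
11+4+2+1
11+3+3+1
11+3+2+2
10+6+1+1
…and 35 more, for 47 total.

47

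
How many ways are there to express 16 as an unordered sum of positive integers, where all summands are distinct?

There are too many to list fully; the first 12 (by largest part) are:
16
15, 1
14, 2
13, 3
13, 2, 1
12, 4
12, 3, 1
11, 5
11, 4, 1
11, 3, 2
10, 6
10, 5, 1
…and 20 more, for 32 total.

32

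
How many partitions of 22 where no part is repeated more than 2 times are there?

297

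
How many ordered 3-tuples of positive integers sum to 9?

By stars and bars with positive parts, the count is C(8,2) = 28.

28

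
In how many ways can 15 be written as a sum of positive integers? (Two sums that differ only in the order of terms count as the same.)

176

A full systematic count gives 176.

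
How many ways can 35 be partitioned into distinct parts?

Counting exhaustively, 585 partitions satisfy the conditions.

585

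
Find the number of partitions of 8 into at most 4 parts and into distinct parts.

Enumerating:
8
7, 1
6, 2
5, 3
5, 2, 1
4, 3, 1
That's 6 in total.

6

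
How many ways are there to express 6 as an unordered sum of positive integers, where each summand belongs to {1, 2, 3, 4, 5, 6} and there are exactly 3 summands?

3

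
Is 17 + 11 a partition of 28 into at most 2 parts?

Yes

The parts sum to 28, and the condition 'there are at most 2 summands' holds.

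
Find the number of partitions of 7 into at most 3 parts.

8

Enumerating:
7
1, 6
2, 5
1, 1, 5
3, 4
1, 2, 4
1, 3, 3
2, 2, 3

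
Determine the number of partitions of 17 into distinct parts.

38

There are too many to list fully; the first 12 (by largest part) are:
17
16, 1
15, 2
14, 3
14, 2, 1
13, 4
13, 3, 1
12, 5
12, 4, 1
12, 3, 2
11, 6
11, 5, 1
…and 26 more, for 38 total.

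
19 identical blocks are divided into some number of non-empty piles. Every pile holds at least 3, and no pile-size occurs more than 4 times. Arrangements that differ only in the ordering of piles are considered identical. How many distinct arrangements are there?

There are too many to list fully; the first 12 (by largest part) are:
19
16+3
15+4
14+5
13+6
13+3+3
12+7
12+4+3
11+8
11+5+3
11+4+4
10+9
…and 26 more, for 38 total.

38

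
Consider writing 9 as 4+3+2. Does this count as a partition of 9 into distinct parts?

The parts sum to 9, and the condition 'all summands are distinct' holds.

Yes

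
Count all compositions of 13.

4096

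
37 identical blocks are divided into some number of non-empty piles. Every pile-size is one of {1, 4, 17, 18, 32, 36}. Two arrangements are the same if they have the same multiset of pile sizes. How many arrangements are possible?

27

There are too many to list fully; the first 12 (by largest part) are:
36 + 1
32 + 4 + 1
32 + 1 + 1 + 1 + 1 + 1
18 + 18 + 1
18 + 17 + 1 + 1
18 + 4 + 4 + 4 + 4 + 1 + 1 + 1
18 + 4 + 4 + 4 + 1 + 1 + 1 + 1 + 1 + 1 + 1
18 + 4 + 4 + 1 + 1 + 1 + 1 + 1 + 1 + 1 + 1 + 1 + 1 + 1
18 + 4 + 1 + 1 + 1 + 1 + 1 + 1 + 1 + 1 + 1 + 1 + 1 + 1 + 1 + 1 + 1
18 + 1 + 1 + 1 + 1 + 1 + 1 + 1 + 1 + 1 + 1 + 1 + 1 + 1 + 1 + 1 + 1 + 1 + 1 + 1
17 + 17 + 1 + 1 + 1
17 + 4 + 4 + 4 + 4 + 4
…and 15 more, for 27 total.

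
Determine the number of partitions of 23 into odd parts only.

104

Systematic enumeration (by largest part, then next-largest, …) yields 104.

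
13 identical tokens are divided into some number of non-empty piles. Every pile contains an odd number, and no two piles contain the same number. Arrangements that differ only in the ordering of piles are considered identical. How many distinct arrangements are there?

3

They are:
13
9,3,1
7,5,1
That's 3 in total.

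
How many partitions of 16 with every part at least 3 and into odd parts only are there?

5

Enumerating:
13, 3
11, 5
9, 7
7, 3, 3, 3
5, 5, 3, 3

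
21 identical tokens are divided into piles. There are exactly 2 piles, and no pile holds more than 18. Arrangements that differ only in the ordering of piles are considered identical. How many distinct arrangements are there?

8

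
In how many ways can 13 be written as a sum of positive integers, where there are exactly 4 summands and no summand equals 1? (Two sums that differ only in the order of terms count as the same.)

6

Enumerating:
2,2,2,7
2,2,3,6
2,2,4,5
2,3,3,5
2,3,4,4
3,3,3,4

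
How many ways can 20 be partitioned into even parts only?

42

A partial list (first 12 by largest part):
20
18 + 2
16 + 4
16 + 2 + 2
14 + 6
14 + 4 + 2
14 + 2 + 2 + 2
12 + 8
12 + 6 + 2
12 + 4 + 4
12 + 4 + 2 + 2
12 + 2 + 2 + 2 + 2
…and 30 more, for 42 total.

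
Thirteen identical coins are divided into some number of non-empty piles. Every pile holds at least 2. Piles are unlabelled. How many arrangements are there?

24

Enumerating:
13
11,2
10,3
9,4
9,2,2
8,5
8,3,2
7,6
7,4,2
7,3,3
7,2,2,2
6,5,2
6,4,3
6,3,2,2
5,5,3
5,4,4
5,4,2,2
5,3,3,2
5,2,2,2,2
4,4,3,2
4,3,3,3
4,3,2,2,2
3,3,3,2,2
3,2,2,2,2,2
Counting gives 24.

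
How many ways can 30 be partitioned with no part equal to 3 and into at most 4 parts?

222

Counting exhaustively, 222 partitions satisfy the conditions.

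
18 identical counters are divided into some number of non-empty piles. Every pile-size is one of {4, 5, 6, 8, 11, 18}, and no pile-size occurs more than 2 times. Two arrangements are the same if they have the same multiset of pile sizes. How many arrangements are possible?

Enumerating:
18
8,6,4
8,5,5
5,5,4,4

4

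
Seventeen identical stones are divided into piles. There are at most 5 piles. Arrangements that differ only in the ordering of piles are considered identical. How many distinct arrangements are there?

119

Direct enumeration gives 119 partitions.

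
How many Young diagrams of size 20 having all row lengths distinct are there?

A partial list (first 12 by largest part):
20
19+1
18+2
17+3
17+2+1
16+4
16+3+1
15+5
15+4+1
15+3+2
14+6
14+5+1
…and 52 more, for 64 total.

64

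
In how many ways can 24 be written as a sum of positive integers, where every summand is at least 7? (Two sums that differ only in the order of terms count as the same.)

10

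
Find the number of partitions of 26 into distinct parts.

165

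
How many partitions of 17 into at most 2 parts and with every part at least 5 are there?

5

Enumerating:
17
12,5
11,6
10,7
9,8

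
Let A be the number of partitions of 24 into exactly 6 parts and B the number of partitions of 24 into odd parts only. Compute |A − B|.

77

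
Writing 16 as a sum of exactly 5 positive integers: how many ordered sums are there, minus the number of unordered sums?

Ordered (compositions into 5 parts): C(15,4) = 1365.
Partitions of 16 into exactly 5 parts: 37.
Difference: 1365 − 37 = 1328.

1328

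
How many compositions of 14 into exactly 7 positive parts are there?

Equivalently, choose which 6 of the 13 gaps become plus signs: C(13,6) = 1716.

1716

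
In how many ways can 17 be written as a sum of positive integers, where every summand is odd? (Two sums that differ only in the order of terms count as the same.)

There are too many to list fully; the first 12 (by largest part) are:
17
15,1,1
13,3,1
13,1,1,1,1
11,5,1
11,3,3
11,3,1,1,1
11,1,1,1,1,1,1
9,7,1
9,5,3
9,5,1,1,1
9,3,3,1,1
…and 26 more, for 38 total.

38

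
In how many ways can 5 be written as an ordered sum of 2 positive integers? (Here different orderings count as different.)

A composition of 5 into 2 positive parts is chosen by placing 1 dividers among the 4 gaps between 5 units: C(4,1) = 4.

4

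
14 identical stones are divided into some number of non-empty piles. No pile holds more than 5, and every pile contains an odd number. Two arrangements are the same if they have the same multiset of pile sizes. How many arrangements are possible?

11

The partitions of 14 that satisfy the conditions:
5 + 5 + 3 + 1
5 + 5 + 1 + 1 + 1 + 1
5 + 3 + 3 + 3
5 + 3 + 3 + 1 + 1 + 1
5 + 3 + 1 + 1 + 1 + 1 + 1 + 1
5 + 1 + 1 + 1 + 1 + 1 + 1 + 1 + 1 + 1
3 + 3 + 3 + 3 + 1 + 1
3 + 3 + 3 + 1 + 1 + 1 + 1 + 1
3 + 3 + 1 + 1 + 1 + 1 + 1 + 1 + 1 + 1
3 + 1 + 1 + 1 + 1 + 1 + 1 + 1 + 1 + 1 + 1 + 1
1 + 1 + 1 + 1 + 1 + 1 + 1 + 1 + 1 + 1 + 1 + 1 + 1 + 1
That's 11 in total.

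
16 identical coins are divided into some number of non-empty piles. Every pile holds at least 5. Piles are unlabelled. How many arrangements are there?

Enumerating:
16
11,5
10,6
9,7
8,8
6,5,5

6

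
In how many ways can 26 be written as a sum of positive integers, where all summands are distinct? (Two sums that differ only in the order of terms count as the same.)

165

A full systematic count gives 165.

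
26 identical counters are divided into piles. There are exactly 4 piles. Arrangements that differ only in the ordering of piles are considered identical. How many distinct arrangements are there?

136

Enumerating by decreasing first part gives 136 partitions in all.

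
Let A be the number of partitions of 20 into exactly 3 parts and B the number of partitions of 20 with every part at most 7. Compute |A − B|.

331

Partitions of 20 into exactly 3 parts: 33.
Partitions of 20 with every part at most 7: 364.
|33 − 364| = 331.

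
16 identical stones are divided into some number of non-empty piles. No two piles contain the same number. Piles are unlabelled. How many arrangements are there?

32

A partial list (first 12 by largest part):
16
1, 15
2, 14
3, 13
1, 2, 13
4, 12
1, 3, 12
5, 11
1, 4, 11
2, 3, 11
6, 10
1, 5, 10
…and 20 more, for 32 total.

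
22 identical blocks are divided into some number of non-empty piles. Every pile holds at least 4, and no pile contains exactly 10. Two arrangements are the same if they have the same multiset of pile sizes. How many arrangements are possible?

A partial list (first 12 by largest part):
22
4, 18
5, 17
6, 16
7, 15
8, 14
4, 4, 14
9, 13
4, 5, 13
4, 6, 12
5, 5, 12
11, 11
…and 17 more, for 29 total.

29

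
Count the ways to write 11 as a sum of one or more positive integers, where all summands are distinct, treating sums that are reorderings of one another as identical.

Listing the qualifying partitions of 11:
11
1, 10
2, 9
3, 8
1, 2, 8
4, 7
1, 3, 7
5, 6
1, 4, 6
2, 3, 6
2, 4, 5
1, 2, 3, 5
Counting gives 12.

12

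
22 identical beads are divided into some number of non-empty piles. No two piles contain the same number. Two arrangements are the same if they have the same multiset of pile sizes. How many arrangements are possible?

Direct enumeration gives 89 partitions.

89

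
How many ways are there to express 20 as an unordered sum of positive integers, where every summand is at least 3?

49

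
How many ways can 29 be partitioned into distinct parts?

Direct enumeration gives 256 partitions.

256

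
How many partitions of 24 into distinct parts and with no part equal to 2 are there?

70

There are too many to list fully; the first 12 (by largest part) are:
24
1, 23
3, 21
4, 20
1, 3, 20
5, 19
1, 4, 19
6, 18
1, 5, 18
7, 17
1, 6, 17
3, 4, 17
…and 58 more, for 70 total.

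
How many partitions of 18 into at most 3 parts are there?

There are too many to list fully; the first 12 (by largest part) are:
18
1 + 17
2 + 16
1 + 1 + 16
3 + 15
1 + 2 + 15
4 + 14
1 + 3 + 14
2 + 2 + 14
5 + 13
1 + 4 + 13
2 + 3 + 13
…and 25 more, for 37 total.

37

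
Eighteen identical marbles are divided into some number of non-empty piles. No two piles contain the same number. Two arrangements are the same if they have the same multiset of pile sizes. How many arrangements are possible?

There are too many to list fully; the first 12 (by largest part) are:
18
17+1
16+2
15+3
15+2+1
14+4
14+3+1
13+5
13+4+1
13+3+2
12+6
12+5+1
…and 34 more, for 46 total.

46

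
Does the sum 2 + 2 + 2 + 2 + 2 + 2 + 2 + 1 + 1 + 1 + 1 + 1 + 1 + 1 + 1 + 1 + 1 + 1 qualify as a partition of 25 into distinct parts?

No

The parts sum to 25, and the condition 'all summands are distinct' is violated.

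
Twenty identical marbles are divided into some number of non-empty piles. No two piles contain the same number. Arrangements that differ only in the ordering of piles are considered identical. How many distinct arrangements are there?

64

A partial list (first 12 by largest part):
20
19,1
18,2
17,3
17,2,1
16,4
16,3,1
15,5
15,4,1
15,3,2
14,6
14,5,1
…and 52 more, for 64 total.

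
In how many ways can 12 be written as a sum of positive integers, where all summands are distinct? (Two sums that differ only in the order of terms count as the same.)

15

They are:
12
11, 1
10, 2
9, 3
9, 2, 1
8, 4
8, 3, 1
7, 5
7, 4, 1
7, 3, 2
6, 5, 1
6, 4, 2
6, 3, 2, 1
5, 4, 3
5, 4, 2, 1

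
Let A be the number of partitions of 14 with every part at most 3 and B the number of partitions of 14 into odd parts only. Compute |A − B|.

Partitions of 14 with every part at most 3: 24.
Partitions of 14 into odd parts only: 22.
|24 − 22| = 2.

2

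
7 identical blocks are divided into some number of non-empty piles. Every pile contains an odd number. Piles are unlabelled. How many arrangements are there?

5

They are:
7
5 + 1 + 1
3 + 3 + 1
3 + 1 + 1 + 1 + 1
1 + 1 + 1 + 1 + 1 + 1 + 1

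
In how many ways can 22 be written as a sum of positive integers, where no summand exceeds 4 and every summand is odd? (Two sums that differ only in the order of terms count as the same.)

Listing the qualifying partitions of 22:
3,3,3,3,3,3,3,1
3,3,3,3,3,3,1,1,1,1
3,3,3,3,3,1,1,1,1,1,1,1
3,3,3,3,1,1,1,1,1,1,1,1,1,1
3,3,3,1,1,1,1,1,1,1,1,1,1,1,1,1
3,3,1,1,1,1,1,1,1,1,1,1,1,1,1,1,1,1
3,1,1,1,1,1,1,1,1,1,1,1,1,1,1,1,1,1,1,1
1,1,1,1,1,1,1,1,1,1,1,1,1,1,1,1,1,1,1,1,1,1
Counting gives 8.

8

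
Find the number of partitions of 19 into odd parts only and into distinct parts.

6

Listing the qualifying partitions of 19:
19
1 + 3 + 15
1 + 5 + 13
1 + 7 + 11
3 + 5 + 11
3 + 7 + 9
Counting gives 6.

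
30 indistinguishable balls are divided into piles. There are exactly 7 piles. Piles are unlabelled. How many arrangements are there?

A full systematic count gives 618.

618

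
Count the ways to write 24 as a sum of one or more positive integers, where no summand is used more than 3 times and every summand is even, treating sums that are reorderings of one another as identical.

50

A partial list (first 12 by largest part):
24
22 + 2
20 + 4
20 + 2 + 2
18 + 6
18 + 4 + 2
18 + 2 + 2 + 2
16 + 8
16 + 6 + 2
16 + 4 + 4
16 + 4 + 2 + 2
14 + 10
…and 38 more, for 50 total.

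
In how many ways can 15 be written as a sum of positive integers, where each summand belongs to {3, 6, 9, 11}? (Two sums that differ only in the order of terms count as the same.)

Listing the qualifying partitions of 15:
6, 9
3, 3, 9
3, 6, 6
3, 3, 3, 6
3, 3, 3, 3, 3

5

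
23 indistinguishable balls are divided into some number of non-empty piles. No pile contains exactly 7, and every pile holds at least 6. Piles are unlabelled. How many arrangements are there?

8

They are:
23
6, 17
8, 15
9, 14
10, 13
11, 12
6, 6, 11
6, 8, 9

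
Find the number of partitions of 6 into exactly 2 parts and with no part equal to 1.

Enumerating:
2, 4
3, 3

2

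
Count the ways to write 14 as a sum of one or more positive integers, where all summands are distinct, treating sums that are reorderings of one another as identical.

Listing the qualifying partitions of 14:
14
13+1
12+2
11+3
11+2+1
10+4
10+3+1
9+5
9+4+1
9+3+2
8+6
8+5+1
8+4+2
8+3+2+1
7+6+1
7+5+2
7+4+3
7+4+2+1
6+5+3
6+5+2+1
6+4+3+1
5+4+3+2

22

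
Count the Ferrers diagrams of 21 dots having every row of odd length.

76

A full systematic count gives 76.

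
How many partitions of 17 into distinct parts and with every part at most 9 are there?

19

Enumerating:
9,8
9,7,1
9,6,2
9,5,3
9,5,2,1
9,4,3,1
8,7,2
8,6,3
8,6,2,1
8,5,4
8,5,3,1
8,4,3,2
7,6,4
7,6,3,1
7,5,4,1
7,5,3,2
7,4,3,2,1
6,5,4,2
6,5,3,2,1
Counting gives 19.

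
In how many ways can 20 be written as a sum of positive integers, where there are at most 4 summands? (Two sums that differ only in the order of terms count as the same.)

108

Direct enumeration gives 108 partitions.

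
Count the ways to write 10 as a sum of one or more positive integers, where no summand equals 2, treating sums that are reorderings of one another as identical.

20

Listing the qualifying partitions of 10:
10
9, 1
8, 1, 1
7, 3
7, 1, 1, 1
6, 4
6, 3, 1
6, 1, 1, 1, 1
5, 5
5, 4, 1
5, 3, 1, 1
5, 1, 1, 1, 1, 1
4, 4, 1, 1
4, 3, 3
4, 3, 1, 1, 1
4, 1, 1, 1, 1, 1, 1
3, 3, 3, 1
3, 3, 1, 1, 1, 1
3, 1, 1, 1, 1, 1, 1, 1
1, 1, 1, 1, 1, 1, 1, 1, 1, 1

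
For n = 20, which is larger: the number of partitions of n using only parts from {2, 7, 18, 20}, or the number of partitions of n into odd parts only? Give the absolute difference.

60

Partitions of 20 using only parts from {2, 7, 18, 20}: 4.
Partitions of 20 into odd parts only: 64.
|4 − 64| = 60.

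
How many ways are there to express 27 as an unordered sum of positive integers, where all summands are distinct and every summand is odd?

14

Enumerating:
27
23,3,1
21,5,1
19,7,1
19,5,3
17,9,1
17,7,3
15,11,1
15,9,3
15,7,5
13,11,3
13,9,5
11,9,7
11,7,5,3,1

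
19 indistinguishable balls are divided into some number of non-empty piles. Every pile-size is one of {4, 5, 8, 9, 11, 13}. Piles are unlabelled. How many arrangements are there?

4

Listing the qualifying partitions of 19:
11 + 8
11 + 4 + 4
9 + 5 + 5
5 + 5 + 5 + 4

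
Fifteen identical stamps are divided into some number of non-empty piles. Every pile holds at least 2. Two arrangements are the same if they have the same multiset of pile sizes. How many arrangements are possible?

A partial list (first 12 by largest part):
15
13, 2
12, 3
11, 4
11, 2, 2
10, 5
10, 3, 2
9, 6
9, 4, 2
9, 3, 3
9, 2, 2, 2
8, 7
…and 29 more, for 41 total.

41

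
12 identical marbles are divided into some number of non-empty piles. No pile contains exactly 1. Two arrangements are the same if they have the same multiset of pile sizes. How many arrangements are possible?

21

Enumerating:
12
10,2
9,3
8,4
8,2,2
7,5
7,3,2
6,6
6,4,2
6,3,3
6,2,2,2
5,5,2
5,4,3
5,3,2,2
4,4,4
4,4,2,2
4,3,3,2
4,2,2,2,2
3,3,3,3
3,3,2,2,2
2,2,2,2,2,2
That's 21 in total.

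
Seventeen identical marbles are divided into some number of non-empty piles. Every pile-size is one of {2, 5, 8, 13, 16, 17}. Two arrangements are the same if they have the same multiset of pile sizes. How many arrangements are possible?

They are:
17
13 + 2 + 2
8 + 5 + 2 + 2
5 + 5 + 5 + 2
5 + 2 + 2 + 2 + 2 + 2 + 2

5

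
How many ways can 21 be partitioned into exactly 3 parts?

There are too many to list fully; the first 12 (by largest part) are:
19,1,1
18,2,1
17,3,1
17,2,2
16,4,1
16,3,2
15,5,1
15,4,2
15,3,3
14,6,1
14,5,2
14,4,3
…and 25 more, for 37 total.

37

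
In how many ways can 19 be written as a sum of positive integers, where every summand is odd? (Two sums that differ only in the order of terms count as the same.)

54

A partial list (first 12 by largest part):
19
17+1+1
15+3+1
15+1+1+1+1
13+5+1
13+3+3
13+3+1+1+1
13+1+1+1+1+1+1
11+7+1
11+5+3
11+5+1+1+1
11+3+3+1+1
…and 42 more, for 54 total.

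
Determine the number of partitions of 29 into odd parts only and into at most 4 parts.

22

The partitions of 29 that satisfy the conditions:
29
27,1,1
25,3,1
23,5,1
23,3,3
21,7,1
21,5,3
19,9,1
19,7,3
19,5,5
17,11,1
17,9,3
17,7,5
15,13,1
15,11,3
15,9,5
15,7,7
13,13,3
13,11,5
13,9,7
11,11,7
11,9,9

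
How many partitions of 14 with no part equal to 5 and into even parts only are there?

Listing the qualifying partitions of 14:
14
12+2
10+4
10+2+2
8+6
8+4+2
8+2+2+2
6+6+2
6+4+4
6+4+2+2
6+2+2+2+2
4+4+4+2
4+4+2+2+2
4+2+2+2+2+2
2+2+2+2+2+2+2

15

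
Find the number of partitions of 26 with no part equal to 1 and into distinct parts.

There are 89 such partitions.

89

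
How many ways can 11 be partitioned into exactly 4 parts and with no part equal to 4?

7

The partitions of 11 that satisfy the conditions:
8 + 1 + 1 + 1
7 + 2 + 1 + 1
6 + 3 + 1 + 1
6 + 2 + 2 + 1
5 + 3 + 2 + 1
5 + 2 + 2 + 2
3 + 3 + 3 + 2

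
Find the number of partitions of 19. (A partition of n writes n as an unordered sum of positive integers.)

490

There are 490 such partitions.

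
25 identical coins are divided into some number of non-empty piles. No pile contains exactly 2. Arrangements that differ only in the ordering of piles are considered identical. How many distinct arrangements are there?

There are 703 such partitions.

703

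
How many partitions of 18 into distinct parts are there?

A partial list (first 12 by largest part):
18
1, 17
2, 16
3, 15
1, 2, 15
4, 14
1, 3, 14
5, 13
1, 4, 13
2, 3, 13
6, 12
1, 5, 12
…and 34 more, for 46 total.

46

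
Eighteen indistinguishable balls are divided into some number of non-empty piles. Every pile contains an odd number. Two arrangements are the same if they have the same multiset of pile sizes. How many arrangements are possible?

There are too many to list fully; the first 12 (by largest part) are:
17 + 1
15 + 3
15 + 1 + 1 + 1
13 + 5
13 + 3 + 1 + 1
13 + 1 + 1 + 1 + 1 + 1
11 + 7
11 + 5 + 1 + 1
11 + 3 + 3 + 1
11 + 3 + 1 + 1 + 1 + 1
11 + 1 + 1 + 1 + 1 + 1 + 1 + 1
9 + 9
…and 34 more, for 46 total.

46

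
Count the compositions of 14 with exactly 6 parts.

1287

Place 5 bars in the 13 internal gaps of a row of 14 dots: C(13,5) = 1287.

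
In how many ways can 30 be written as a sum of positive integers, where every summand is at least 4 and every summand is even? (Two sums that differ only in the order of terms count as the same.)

A partial list (first 12 by largest part):
30
26, 4
24, 6
22, 8
22, 4, 4
20, 10
20, 6, 4
18, 12
18, 8, 4
18, 6, 6
18, 4, 4, 4
16, 14
…and 29 more, for 41 total.

41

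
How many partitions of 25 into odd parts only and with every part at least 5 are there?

7

The partitions of 25 that satisfy the conditions:
25
15 + 5 + 5
13 + 7 + 5
11 + 9 + 5
11 + 7 + 7
9 + 9 + 7
5 + 5 + 5 + 5 + 5
Counting gives 7.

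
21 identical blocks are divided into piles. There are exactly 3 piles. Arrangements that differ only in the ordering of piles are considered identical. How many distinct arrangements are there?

A partial list (first 12 by largest part):
1, 1, 19
1, 2, 18
1, 3, 17
2, 2, 17
1, 4, 16
2, 3, 16
1, 5, 15
2, 4, 15
3, 3, 15
1, 6, 14
2, 5, 14
3, 4, 14
…and 25 more, for 37 total.

37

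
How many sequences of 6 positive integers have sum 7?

Equivalently, choose which 5 of the 6 gaps become plus signs: C(6,5) = 6.

6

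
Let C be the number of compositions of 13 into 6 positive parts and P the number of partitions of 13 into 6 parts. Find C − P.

Ordered (compositions into 6 parts): C(12,5) = 792.
Unordered (partitions into 6 parts): 14.
Difference: 792 − 14 = 778.

778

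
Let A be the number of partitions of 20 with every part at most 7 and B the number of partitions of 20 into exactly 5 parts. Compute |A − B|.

Partitions of 20 with every part at most 7: 364.
Partitions of 20 into exactly 5 parts: 84.
|364 − 84| = 280.

280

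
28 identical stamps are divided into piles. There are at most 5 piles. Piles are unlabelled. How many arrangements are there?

540

Enumerating by decreasing first part gives 540 partitions in all.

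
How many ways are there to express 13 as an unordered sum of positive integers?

Counting exhaustively, 101 partitions satisfy the conditions.

101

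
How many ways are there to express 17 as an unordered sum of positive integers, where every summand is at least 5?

7

The partitions of 17 that satisfy the conditions:
17
12, 5
11, 6
10, 7
9, 8
7, 5, 5
6, 6, 5
That's 7 in total.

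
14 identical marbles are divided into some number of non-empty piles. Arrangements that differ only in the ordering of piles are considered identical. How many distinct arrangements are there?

135

Systematic enumeration (by largest part, then next-largest, …) yields 135.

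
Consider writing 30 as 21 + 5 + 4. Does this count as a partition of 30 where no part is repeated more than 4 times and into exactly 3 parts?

The parts sum to 30, and the condition 'no summand is used more than 4 times' holds; the condition 'there are exactly 3 summands' holds.

Yes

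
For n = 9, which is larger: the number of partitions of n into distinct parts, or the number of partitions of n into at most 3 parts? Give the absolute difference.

4

Partitions of 9 into distinct parts: 8.
Partitions of 9 into at most 3 parts: 12.
|8 − 12| = 4.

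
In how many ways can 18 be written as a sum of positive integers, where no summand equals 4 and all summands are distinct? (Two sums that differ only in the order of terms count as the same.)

31

A partial list (first 12 by largest part):
18
17,1
16,2
15,3
15,2,1
14,3,1
13,5
13,3,2
12,6
12,5,1
12,3,2,1
11,7
…and 19 more, for 31 total.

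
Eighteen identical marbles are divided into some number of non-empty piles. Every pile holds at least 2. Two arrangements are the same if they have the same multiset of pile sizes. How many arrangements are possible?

Counting exhaustively, 88 partitions satisfy the conditions.

88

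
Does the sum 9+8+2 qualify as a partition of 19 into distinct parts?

Yes

The parts sum to 19, and the condition 'all summands are distinct' holds.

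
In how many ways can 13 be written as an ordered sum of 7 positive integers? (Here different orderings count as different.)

924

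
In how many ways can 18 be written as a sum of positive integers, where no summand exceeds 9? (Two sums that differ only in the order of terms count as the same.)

318

Enumerating by decreasing first part gives 318 partitions in all.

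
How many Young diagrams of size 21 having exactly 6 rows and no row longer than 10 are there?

91

Systematic enumeration (by largest part, then next-largest, …) yields 91.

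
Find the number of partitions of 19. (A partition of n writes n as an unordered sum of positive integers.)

Direct enumeration gives 490 partitions.

490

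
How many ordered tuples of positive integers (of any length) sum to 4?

8

There are 3 gaps and each independently is a cut or not, giving 2^3 = 8.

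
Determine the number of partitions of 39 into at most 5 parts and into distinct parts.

731

Counting exhaustively, 731 partitions satisfy the conditions.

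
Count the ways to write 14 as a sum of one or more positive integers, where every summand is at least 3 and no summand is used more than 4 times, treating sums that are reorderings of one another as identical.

13

They are:
14
11, 3
10, 4
9, 5
8, 6
8, 3, 3
7, 7
7, 4, 3
6, 5, 3
6, 4, 4
5, 5, 4
5, 3, 3, 3
4, 4, 3, 3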